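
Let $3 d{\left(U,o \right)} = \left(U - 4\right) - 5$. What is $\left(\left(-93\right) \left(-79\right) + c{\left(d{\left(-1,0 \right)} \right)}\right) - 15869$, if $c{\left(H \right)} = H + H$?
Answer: $- \frac{25586}{3} \approx -8528.7$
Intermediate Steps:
$d{\left(U,o \right)} = -3 + \frac{U}{3}$ ($d{\left(U,o \right)} = \frac{\left(U - 4\right) - 5}{3} = \frac{\left(-4 + U\right) - 5}{3} = \frac{-9 + U}{3} = -3 + \frac{U}{3}$)
$c{\left(H \right)} = 2 H$
$\left(\left(-93\right) \left(-79\right) + c{\left(d{\left(-1,0 \right)} \right)}\right) - 15869 = \left(\left(-93\right) \left(-79\right) + 2 \left(-3 + \frac{1}{3} \left(-1\right)\right)\right) - 15869 = \left(7347 + 2 \left(-3 - \frac{1}{3}\right)\right) - 15869 = \left(7347 + 2 \left(- \frac{10}{3}\right)\right) - 15869 = \left(7347 - \frac{20}{3}\right) - 15869 = \frac{22021}{3} - 15869 = - \frac{25586}{3}$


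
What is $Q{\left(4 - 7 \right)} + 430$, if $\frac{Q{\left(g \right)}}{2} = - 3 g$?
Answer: $448$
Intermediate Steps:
$Q{\left(g \right)} = - 6 g$ ($Q{\left(g \right)} = 2 \left(- 3 g\right) = - 6 g$)
$Q{\left(4 - 7 \right)} + 430 = - 6 \left(4 - 7\right) + 430 = \left(-6\right) \left(-3\right) + 430 = 18 + 430 = 448$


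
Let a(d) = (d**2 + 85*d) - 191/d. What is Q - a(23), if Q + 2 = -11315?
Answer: -317232/23 ≈ -13793.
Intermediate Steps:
Q = -11317 (Q = -2 - 11315 = -11317)
a(d) = d**2 - 191/d + 85*d
Q - a(23) = -11317 - (-191 + 23**2*(85 + 23))/23 = -11317 - (-191 + 529*108)/23 = -11317 - (-191 + 57132)/23 = -11317 - 56941/23 = -317232/23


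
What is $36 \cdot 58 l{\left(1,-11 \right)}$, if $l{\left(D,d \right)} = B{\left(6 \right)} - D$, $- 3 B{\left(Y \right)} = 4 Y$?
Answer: $-18792$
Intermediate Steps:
$B{\left(Y \right)} = - \frac{4 Y}{3}$
$l{\left(D,d \right)} = -8 - D$ ($l{\left(D,d \right)} = \left(- \frac{4}{3}\right) 6 - D = -8 - D$)
$36 \cdot 58 l{\left(1,-11 \right)} = 36 \cdot 58 \left(-8 - 1\right) = 2088 \left(-8 - 1\right) = 2088 \left(-9\right) = -18792$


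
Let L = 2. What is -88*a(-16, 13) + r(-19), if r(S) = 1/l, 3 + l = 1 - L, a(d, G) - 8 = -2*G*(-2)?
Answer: -21121/4 ≈ -5280.3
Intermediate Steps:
a(d, G) = 8 + 4*G (a(d, G) = 8 - 2*G*(-2) = 8 + 4*G)
l = -4 (l = -3 + (1 - 1*2) = -3 + (1 - 2) = -3 - 1 = -4)
r(S) = -¼ (r(S) = 1/(-4) = -¼)
-88*a(-16, 13) + r(-19) = -88*(8 + 4*13) - ¼ = -88*(8 + 52) - ¼ = -88*60 - ¼ = -5280 - ¼ = -21121/4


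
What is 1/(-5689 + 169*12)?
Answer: -1/3661 ≈ -0.00027315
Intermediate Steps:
1/(-5689 + 169*12) = 1/(-5689 + 2028) = 1/(-3661) = -1/3661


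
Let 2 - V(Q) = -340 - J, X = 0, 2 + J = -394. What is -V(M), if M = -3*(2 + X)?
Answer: 54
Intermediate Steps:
J = -396 (J = -2 - 394 = -396)
M = -6 (M = -3*(2 + 0) = -3*2 = -6)
V(Q) = -54 (V(Q) = 2 - (-340 - 1*(-396)) = 2 - (-340 + 396) = 2 - 1*56 = 2 - 56 = -54)
-V(M) = -1*(-54) = 54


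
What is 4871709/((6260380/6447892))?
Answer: 7853063371857/1565095 ≈ 5.0176e+6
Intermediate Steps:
4871709/((6260380/6447892)) = 4871709/((6260380*(1/6447892))) = 4871709/(1565095/1611973) = 4871709*(1611973/1565095) = 7853063371857/1565095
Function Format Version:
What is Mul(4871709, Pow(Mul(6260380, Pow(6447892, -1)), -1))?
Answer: Rational(7853063371857, 1565095) ≈ 5.0176e+6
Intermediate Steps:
Mul(4871709, Pow(Mul(6260380, Pow(6447892, -1)), -1)) = Mul(4871709, Pow(Mul(6260380, Rational(1, 6447892)), -1)) = Mul(4871709, Pow(Rational(1565095, 1611973), -1)) = Mul(4871709, Rational(1611973, 1565095)) = Rational(7853063371857, 1565095)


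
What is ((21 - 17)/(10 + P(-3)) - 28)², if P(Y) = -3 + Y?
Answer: 729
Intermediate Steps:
((21 - 17)/(10 + P(-3)) - 28)² = ((21 - 17)/(10 + (-3 - 3)) - 28)² = (4/(10 - 6) - 28)² = (4/4 - 28)² = (4*(¼) - 28)² = (1 - 28)² = (-27)² = 729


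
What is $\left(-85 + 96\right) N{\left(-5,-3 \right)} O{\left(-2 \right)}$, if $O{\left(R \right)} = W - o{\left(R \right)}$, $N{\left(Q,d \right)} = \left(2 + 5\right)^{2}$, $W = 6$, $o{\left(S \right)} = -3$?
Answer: $4851$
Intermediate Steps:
$N{\left(Q,d \right)} = 49$ ($N{\left(Q,d \right)} = 7^{2} = 49$)
$O{\left(R \right)} = 9$ ($O{\left(R \right)} = 6 - -3 = 6 + 3 = 9$)
$\left(-85 + 96\right) N{\left(-5,-3 \right)} O{\left(-2 \right)} = \left(-85 + 96\right) 49 \cdot 9 = 11 \cdot 441 = 4851$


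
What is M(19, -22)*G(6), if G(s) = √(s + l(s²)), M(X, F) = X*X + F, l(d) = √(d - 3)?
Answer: 339*√(6 + √33) ≈ 1161.8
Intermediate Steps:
l(d) = √(-3 + d)
M(X, F) = F + X² (M(X, F) = X² + F = F + X²)
G(s) = √(s + √(-3 + s²))
M(19, -22)*G(6) = (-22 + 19²)*√(6 + √(-3 + 6²)) = (-22 + 361)*√(6 + √(-3 + 36)) = 339*√(6 + √33)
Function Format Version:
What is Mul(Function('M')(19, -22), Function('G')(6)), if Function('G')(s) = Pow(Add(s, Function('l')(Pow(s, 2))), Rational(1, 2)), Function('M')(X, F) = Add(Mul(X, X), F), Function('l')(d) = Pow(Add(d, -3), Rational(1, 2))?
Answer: Mul(339, Pow(Add(6, Pow(33, Rational(1, 2))), Rational(1, 2))) ≈ 1161.8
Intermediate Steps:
Function('l')(d) = Pow(Add(-3, d), Rational(1, 2))
Function('M')(X, F) = Add(F, Pow(X, 2)) (Function('M')(X, F) = Add(Pow(X, 2), F) = Add(F, Pow(X, 2)))
Function('G')(s) = Pow(Add(s, Pow(Add(-3, Pow(s, 2)), Rational(1, 2))), Rational(1, 2))
Mul(Function('M')(19, -22), Function('G')(6)) = Mul(Add(-22, Pow(19, 2)), Pow(Add(6, Pow(Add(-3, Pow(6, 2)), Rational(1, 2))), Rational(1, 2))) = Mul(Add(-22, 361), Pow(Add(6, Pow(Add(-3, 36), Rational(1, 2))), Rational(1, 2))) = Mul(339, Pow(Add(6, Pow(33, Rational(1, 2))), Rational(1, 2)))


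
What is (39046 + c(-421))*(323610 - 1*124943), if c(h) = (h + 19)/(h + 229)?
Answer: 248242164513/32 ≈ 7.7576e+9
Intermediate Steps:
c(h) = (19 + h)/(229 + h)
(39046 + c(-421))*(323610 - 1*124943) = (39046 + (19 - 421)/(229 - 421))*(323610 - 1*124943) = (39046 - 402/(-192))*(323610 - 124943) = (39046 - 1/192*(-402))*198667 = (39046 + 67/32)*198667 = (1249539/32)*198667 = 248242164513/32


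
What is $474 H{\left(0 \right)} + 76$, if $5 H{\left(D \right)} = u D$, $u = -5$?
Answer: $76$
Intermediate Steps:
$H{\left(D \right)} = - D$ ($H{\left(D \right)} = \frac{\left(-5\right) D}{5} = - D$)
$474 H{\left(0 \right)} + 76 = 474 \left(\left(-1\right) 0\right) + 76 = 474 \cdot 0 + 76 = 0 + 76 = 76$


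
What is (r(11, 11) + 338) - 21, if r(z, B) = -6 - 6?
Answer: 305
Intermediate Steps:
r(z, B) = -12
(r(11, 11) + 338) - 21 = (-12 + 338) - 21 = 326 - 21 = 305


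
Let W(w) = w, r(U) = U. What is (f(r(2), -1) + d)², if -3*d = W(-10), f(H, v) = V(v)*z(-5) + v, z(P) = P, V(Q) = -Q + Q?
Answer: 49/9 ≈ 5.4444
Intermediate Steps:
V(Q) = 0
f(H, v) = v (f(H, v) = 0*(-5) + v = 0 + v = v)
d = 10/3 (d = -⅓*(-10) = 10/3 ≈ 3.3333)
(f(r(2), -1) + d)² = (-1 + 10/3)² = (7/3)² = 49/9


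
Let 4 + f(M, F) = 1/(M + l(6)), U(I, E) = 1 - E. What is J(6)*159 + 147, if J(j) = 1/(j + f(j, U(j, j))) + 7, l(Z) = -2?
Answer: 3992/3 ≈ 1330.7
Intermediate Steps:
f(M, F) = -4 + 1/(-2 + M) (f(M, F) = -4 + 1/(M - 2) = -4 + 1/(-2 + M))
J(j) = 7 + 1/(j + (9 - 4*j)/(-2 + j)) (J(j) = 1/(j + (9 - 4*j)/(-2 + j)) + 7 = 7 + 1/(j + (9 - 4*j)/(-2 + j)))
J(6)*159 + 147 = ((61 - 41*6 + 7*6²)/(9 + 6² - 6*6))*159 + 147 = ((61 - 246 + 7*36)/(9 + 36 - 36))*159 + 147 = ((61 - 246 + 252)/9)*159 + 147 = ((⅑)*67)*159 + 147 = (67/9)*159 + 147 = 3551/3 + 147 = 3992/3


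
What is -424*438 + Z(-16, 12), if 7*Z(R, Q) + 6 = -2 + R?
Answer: -1300008/7 ≈ -1.8572e+5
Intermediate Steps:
Z(R, Q) = -8/7 + R/7 (Z(R, Q) = -6/7 + (-2 + R)/7 = -6/7 + (-2/7 + R/7) = -8/7 + R/7)
-424*438 + Z(-16, 12) = -424*438 + (-8/7 + (1/7)*(-16)) = -185712 + (-8/7 - 16/7) = -185712 - 24/7 = -1300008/7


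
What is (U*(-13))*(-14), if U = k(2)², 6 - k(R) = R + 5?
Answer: 182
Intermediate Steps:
k(R) = 1 - R (k(R) = 6 - (R + 5) = 6 - (5 + R) = 6 + (-5 - R) = 1 - R)
U = 1 (U = (1 - 1*2)² = (1 - 2)² = (-1)² = 1)
(U*(-13))*(-14) = (1*(-13))*(-14) = -13*(-14) = 182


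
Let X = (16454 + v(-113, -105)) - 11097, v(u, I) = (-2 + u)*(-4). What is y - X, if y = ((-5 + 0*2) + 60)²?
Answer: -2792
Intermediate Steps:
v(u, I) = 8 - 4*u
y = 3025 (y = ((-5 + 0) + 60)² = (-5 + 60)² = 55² = 3025)
X = 5817 (X = (16454 + (8 - 4*(-113))) - 11097 = (16454 + (8 + 452)) - 11097 = (16454 + 460) - 11097 = 16914 - 11097 = 5817)
y - X = 3025 - 1*5817 = 3025 - 5817 = -2792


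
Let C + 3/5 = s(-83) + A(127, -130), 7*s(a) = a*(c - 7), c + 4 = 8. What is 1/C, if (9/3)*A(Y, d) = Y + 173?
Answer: 35/4724 ≈ 0.0074090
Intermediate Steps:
c = 4 (c = -4 + 8 = 4)
A(Y, d) = 173/3 + Y/3 (A(Y, d) = (Y + 173)/3 = (173 + Y)/3 = 173/3 + Y/3)
s(a) = -3*a/7 (s(a) = (a*(4 - 7))/7 = (a*(-3))/7 = (-3*a)/7 = -3*a/7)
C = 4724/35 (C = -⅗ + (-3/7*(-83) + (173/3 + (⅓)*127)) = -⅗ + (249/7 + (173/3 + 127/3)) = -⅗ + (249/7 + 100) = -⅗ + 949/7 = 4724/35 ≈ 134.97)
1/C = 1/(4724/35) = 35/4724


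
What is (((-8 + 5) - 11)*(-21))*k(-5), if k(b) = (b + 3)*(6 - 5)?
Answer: -588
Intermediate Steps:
k(b) = 3 + b (k(b) = (3 + b)*1 = 3 + b)
(((-8 + 5) - 11)*(-21))*k(-5) = (((-8 + 5) - 11)*(-21))*(3 - 5) = ((-3 - 11)*(-21))*(-2) = -14*(-21)*(-2) = 294*(-2) = -588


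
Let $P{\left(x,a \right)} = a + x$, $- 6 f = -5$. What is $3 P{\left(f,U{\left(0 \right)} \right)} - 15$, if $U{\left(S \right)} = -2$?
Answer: $- \frac{37}{2} \approx -18.5$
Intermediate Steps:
$f = \frac{5}{6}$ ($f = \left(- \frac{1}{6}\right) \left(-5\right) = \frac{5}{6} \approx 0.83333$)
$3 P{\left(f,U{\left(0 \right)} \right)} - 15 = 3 \left(-2 + \frac{5}{6}\right) - 15 = 3 \left(- \frac{7}{6}\right) - 15 = - \frac{7}{2} - 15 = - \frac{37}{2}$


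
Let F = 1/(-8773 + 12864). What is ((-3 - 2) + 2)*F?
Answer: -3/4091 ≈ -0.00073332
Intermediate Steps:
F = 1/4091 ≈ 0.00024444
((-3 - 2) + 2)*F = ((-3 - 2) + 2)*(1/4091) = (-5 + 2)*(1/4091) = -3*1/4091 = -3/4091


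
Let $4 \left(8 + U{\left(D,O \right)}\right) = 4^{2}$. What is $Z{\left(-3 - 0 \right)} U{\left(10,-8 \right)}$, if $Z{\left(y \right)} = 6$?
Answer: $-24$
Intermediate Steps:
$U{\left(D,O \right)} = -4$ ($U{\left(D,O \right)} = -8 + \frac{4^{2}}{4} = -8 + \frac{1}{4} \cdot 16 = -8 + 4 = -4$)
$Z{\left(-3 - 0 \right)} U{\left(10,-8 \right)} = 6 \left(-4\right) = -24$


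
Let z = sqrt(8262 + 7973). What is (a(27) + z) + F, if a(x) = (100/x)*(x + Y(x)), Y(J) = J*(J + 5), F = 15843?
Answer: 19143 + sqrt(16235) ≈ 19270.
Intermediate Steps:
z = sqrt(16235) ≈ 127.42
Y(J) = J*(5 + J)
a(x) = 100*(x + x*(5 + x))/x (a(x) = (100/x)*(x + x*(5 + x)) = 100*(x + x*(5 + x))/x)
(a(27) + z) + F = ((600 + 100*27) + sqrt(16235)) + 15843 = ((600 + 2700) + sqrt(16235)) + 15843 = (3300 + sqrt(16235)) + 15843 = 19143 + sqrt(16235)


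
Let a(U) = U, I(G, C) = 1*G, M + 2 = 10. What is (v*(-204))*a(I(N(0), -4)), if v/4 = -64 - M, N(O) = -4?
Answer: -235008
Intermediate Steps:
M = 8 (M = -2 + 10 = 8)
v = -288 (v = 4*(-64 - 1*8) = 4*(-64 - 8) = 4*(-72) = -288)
I(G, C) = G
(v*(-204))*a(I(N(0), -4)) = -288*(-204)*(-4) = 58752*(-4) = -235008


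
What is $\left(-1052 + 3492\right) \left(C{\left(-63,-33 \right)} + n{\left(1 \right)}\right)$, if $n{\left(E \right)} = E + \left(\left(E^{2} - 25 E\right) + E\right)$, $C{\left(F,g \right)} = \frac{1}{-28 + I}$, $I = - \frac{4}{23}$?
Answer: $- \frac{4355095}{81} \approx -53767.0$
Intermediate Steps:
$I = - \frac{4}{23}$ ($I = \left(-4\right) \frac{1}{23} = - \frac{4}{23} \approx -0.17391$)
$C{\left(F,g \right)} = - \frac{23}{648}$ ($C{\left(F,g \right)} = \frac{1}{-28 - \frac{4}{23}} = \frac{1}{- \frac{648}{23}} = - \frac{23}{648}$)
$n{\left(E \right)} = E^{2} - 23 E$ ($n{\left(E \right)} = E + \left(E^{2} - 24 E\right) = E^{2} - 23 E$)
$\left(-1052 + 3492\right) \left(C{\left(-63,-33 \right)} + n{\left(1 \right)}\right) = \left(-1052 + 3492\right) \left(- \frac{23}{648} + 1 \left(-23 + 1\right)\right) = 2440 \left(- \frac{23}{648} + 1 \left(-22\right)\right) = 2440 \left(- \frac{23}{648} - 22\right) = 2440 \left(- \frac{14279}{648}\right) = - \frac{4355095}{81}$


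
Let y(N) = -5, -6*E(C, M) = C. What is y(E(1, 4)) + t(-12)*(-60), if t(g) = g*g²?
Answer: 103675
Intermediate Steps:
t(g) = g³
E(C, M) = -C/6
y(E(1, 4)) + t(-12)*(-60) = -5 + (-12)³*(-60) = -5 - 1728*(-60) = -5 + 103680 = 103675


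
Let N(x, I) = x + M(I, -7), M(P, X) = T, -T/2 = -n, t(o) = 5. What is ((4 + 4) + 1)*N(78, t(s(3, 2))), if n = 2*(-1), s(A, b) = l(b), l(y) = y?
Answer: 666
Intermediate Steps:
s(A, b) = b
n = -2
T = -4 (T = -(-2)*(-2) = -2*2 = -4)
M(P, X) = -4
N(x, I) = -4 + x (N(x, I) = x - 4 = -4 + x)
((4 + 4) + 1)*N(78, t(s(3, 2))) = ((4 + 4) + 1)*(-4 + 78) = (8 + 1)*74 = 9*74 = 666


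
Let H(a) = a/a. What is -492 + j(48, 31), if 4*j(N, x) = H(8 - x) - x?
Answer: -999/2 ≈ -499.50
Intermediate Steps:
H(a) = 1
j(N, x) = ¼ - x/4 (j(N, x) = (1 - x)/4 = ¼ - x/4)
-492 + j(48, 31) = -492 + (¼ - ¼*31) = -492 + (¼ - 31/4) = -492 - 15/2 = -999/2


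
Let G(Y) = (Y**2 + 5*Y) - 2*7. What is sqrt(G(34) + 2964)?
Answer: 2*sqrt(1069) ≈ 65.391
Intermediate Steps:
G(Y) = -14 + Y**2 + 5*Y (G(Y) = (Y**2 + 5*Y) - 14 = -14 + Y**2 + 5*Y)
sqrt(G(34) + 2964) = sqrt((-14 + 34**2 + 5*34) + 2964) = sqrt((-14 + 1156 + 170) + 2964) = sqrt(1312 + 2964) = sqrt(4276) = 2*sqrt(1069)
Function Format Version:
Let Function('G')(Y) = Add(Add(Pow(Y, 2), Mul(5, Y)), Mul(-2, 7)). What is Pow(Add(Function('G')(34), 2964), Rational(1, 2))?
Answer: Mul(2, Pow(1069, Rational(1, 2))) ≈ 65.391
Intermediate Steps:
Function('G')(Y) = Add(-14, Pow(Y, 2), Mul(5, Y)) (Function('G')(Y) = Add(Add(Pow(Y, 2), Mul(5, Y)), -14) = Add(-14, Pow(Y, 2), Mul(5, Y)))
Pow(Add(Function('G')(34), 2964), Rational(1, 2)) = Pow(Add(Add(-14, Pow(34, 2), Mul(5, 34)), 2964), Rational(1, 2)) = Pow(Add(Add(-14, 1156, 170), 2964), Rational(1, 2)) = Pow(Add(1312, 2964), Rational(1, 2)) = Pow(4276, Rational(1, 2)) = Mul(2, Pow(1069, Rational(1, 2)))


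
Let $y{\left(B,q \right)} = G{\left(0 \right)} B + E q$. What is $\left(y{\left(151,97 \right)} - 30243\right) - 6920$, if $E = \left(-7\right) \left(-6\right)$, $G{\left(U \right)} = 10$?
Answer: $-31579$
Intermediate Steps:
$E = 42$
$y{\left(B,q \right)} = 10 B + 42 q$
$\left(y{\left(151,97 \right)} - 30243\right) - 6920 = \left(\left(10 \cdot 151 + 42 \cdot 97\right) - 30243\right) - 6920 = \left(\left(1510 + 4074\right) - 30243\right) - 6920 = \left(5584 - 30243\right) - 6920 = -24659 - 6920 = -31579$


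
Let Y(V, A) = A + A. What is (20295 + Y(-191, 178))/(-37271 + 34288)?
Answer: -20651/2983 ≈ -6.9229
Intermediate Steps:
Y(V, A) = 2*A
(20295 + Y(-191, 178))/(-37271 + 34288) = (20295 + 2*178)/(-37271 + 34288) = (20295 + 356)/(-2983) = 20651*(-1/2983) = -20651/2983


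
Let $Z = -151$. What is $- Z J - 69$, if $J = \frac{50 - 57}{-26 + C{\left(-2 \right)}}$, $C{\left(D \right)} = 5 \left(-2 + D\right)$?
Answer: $- \frac{2117}{46} \approx -46.022$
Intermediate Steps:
$C{\left(D \right)} = -10 + 5 D$
$J = \frac{7}{46}$ ($J = \frac{50 - 57}{-26 + \left(-10 + 5 \left(-2\right)\right)} = - \frac{7}{-26 - 20} = - \frac{7}{-46} = \left(-7\right) \left(- \frac{1}{46}\right) = \frac{7}{46} \approx 0.15217$)
$- Z J - 69 = \left(-1\right) \left(-151\right) \frac{7}{46} - 69 = 151 \cdot \frac{7}{46} - 69 = \frac{1057}{46} - 69 = - \frac{2117}{46}$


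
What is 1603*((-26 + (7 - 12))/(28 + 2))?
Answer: -49693/30 ≈ -1656.4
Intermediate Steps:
1603*((-26 + (7 - 12))/(28 + 2)) = 1603*((-26 - 5)/30) = 1603*(-31*1/30) = 1603*(-31/30) = -49693/30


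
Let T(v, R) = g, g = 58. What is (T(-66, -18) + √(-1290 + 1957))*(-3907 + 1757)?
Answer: -124700 - 2150*√667 ≈ -1.8023e+5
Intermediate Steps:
T(v, R) = 58
(T(-66, -18) + √(-1290 + 1957))*(-3907 + 1757) = (58 + √(-1290 + 1957))*(-3907 + 1757) = (58 + √667)*(-2150) = -124700 - 2150*√667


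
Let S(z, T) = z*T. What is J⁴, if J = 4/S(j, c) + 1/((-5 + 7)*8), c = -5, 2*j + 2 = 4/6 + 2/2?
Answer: 22898045041/40960000 ≈ 559.03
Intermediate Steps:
j = -⅙ (j = -1 + (4/6 + 2/2)/2 = -1 + (4*(⅙) + 2*(½))/2 = -1 + (⅔ + 1)/2 = -1 + (½)*(5/3) = -1 + ⅚ = -⅙ ≈ -0.16667)
S(z, T) = T*z
J = 389/80 (J = 4/((-5*(-⅙))) + 1/((-5 + 7)*8) = 4/(⅚) + (⅛)/2 = 4*(6/5) + (½)*(⅛) = 24/5 + 1/16 = 389/80 ≈ 4.8625)
J⁴ = (389/80)⁴ = 22898045041/40960000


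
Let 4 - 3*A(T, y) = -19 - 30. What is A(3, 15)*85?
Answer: 4505/3 ≈ 1501.7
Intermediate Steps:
A(T, y) = 53/3 (A(T, y) = 4/3 - (-19 - 30)/3 = 4/3 - ⅓*(-49) = 4/3 + 49/3 = 53/3)
A(3, 15)*85 = (53/3)*85 = 4505/3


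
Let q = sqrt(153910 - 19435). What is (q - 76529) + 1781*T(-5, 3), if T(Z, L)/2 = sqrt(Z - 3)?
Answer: -76529 + 5*sqrt(5379) + 7124*I*sqrt(2) ≈ -76162.0 + 10075.0*I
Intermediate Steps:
T(Z, L) = 2*sqrt(-3 + Z) (T(Z, L) = 2*sqrt(Z - 3) = 2*sqrt(-3 + Z))
q = 5*sqrt(5379) (q = sqrt(134475) = 5*sqrt(5379) ≈ 366.71)
(q - 76529) + 1781*T(-5, 3) = (5*sqrt(5379) - 76529) + 1781*(2*sqrt(-3 - 5)) = (-76529 + 5*sqrt(5379)) + 1781*(2*sqrt(-8)) = (-76529 + 5*sqrt(5379)) + 1781*(2*(2*I*sqrt(2))) = (-76529 + 5*sqrt(5379)) + 1781*(4*I*sqrt(2)) = (-76529 + 5*sqrt(5379)) + 7124*I*sqrt(2) = -76529 + 5*sqrt(5379) + 7124*I*sqrt(2)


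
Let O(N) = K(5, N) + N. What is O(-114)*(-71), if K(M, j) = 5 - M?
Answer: 8094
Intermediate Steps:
O(N) = N (O(N) = (5 - 1*5) + N = (5 - 5) + N = 0 + N = N)
O(-114)*(-71) = -114*(-71) = 8094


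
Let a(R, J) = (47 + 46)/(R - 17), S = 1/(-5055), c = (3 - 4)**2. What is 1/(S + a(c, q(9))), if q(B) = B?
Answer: -80880/470131 ≈ -0.17204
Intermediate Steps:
c = 1 (c = (-1)**2 = 1)
S = -1/5055 ≈ -0.00019782
a(R, J) = 93/(-17 + R)
1/(S + a(c, q(9))) = 1/(-1/5055 + 93/(-17 + 1)) = 1/(-1/5055 + 93/(-16)) = 1/(-1/5055 + 93*(-1/16)) = 1/(-1/5055 - 93/16) = 1/(-470131/80880) = -80880/470131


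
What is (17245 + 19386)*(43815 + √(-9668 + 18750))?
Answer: 1604987265 + 36631*√9082 ≈ 1.6085e+9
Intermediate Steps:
(17245 + 19386)*(43815 + √(-9668 + 18750)) = 36631*(43815 + √9082) = 1604987265 + 36631*√9082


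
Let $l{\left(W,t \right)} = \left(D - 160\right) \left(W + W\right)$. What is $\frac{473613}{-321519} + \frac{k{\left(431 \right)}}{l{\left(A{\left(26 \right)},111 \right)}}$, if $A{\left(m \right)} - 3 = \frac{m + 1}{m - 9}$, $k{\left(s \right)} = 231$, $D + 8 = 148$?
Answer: $- \frac{304475297}{111459920} \approx -2.7317$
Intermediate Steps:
$D = 140$ ($D = -8 + 148 = 140$)
$A{\left(m \right)} = 3 + \frac{1 + m}{-9 + m}$ ($A{\left(m \right)} = 3 + \frac{m + 1}{m - 9} = 3 + \frac{1 + m}{-9 + m}$)
$l{\left(W,t \right)} = - 40 W$ ($l{\left(W,t \right)} = \left(140 - 160\right) \left(W + W\right) = - 20 \cdot 2 W = - 40 W$)
$\frac{473613}{-321519} + \frac{k{\left(431 \right)}}{l{\left(A{\left(26 \right)},111 \right)}} = \frac{473613}{-321519} + \frac{231}{\left(-40\right) \frac{2 \left(-13 + 2 \cdot 26\right)}{-9 + 26}} = 473613 \left(- \frac{1}{321519}\right) + \frac{231}{\left(-40\right) \frac{2 \left(-13 + 52\right)}{17}} = - \frac{157871}{107173} + \frac{231}{\left(-40\right) 2 \cdot \frac{1}{17} \cdot 39} = - \frac{157871}{107173} + \frac{231}{\left(-40\right) \frac{78}{17}} = - \frac{157871}{107173} + \frac{231}{- \frac{3120}{17}} = - \frac{157871}{107173} + 231 \left(- \frac{17}{3120}\right) = - \frac{157871}{107173} - \frac{1309}{1040} = - \frac{304475297}{111459920}$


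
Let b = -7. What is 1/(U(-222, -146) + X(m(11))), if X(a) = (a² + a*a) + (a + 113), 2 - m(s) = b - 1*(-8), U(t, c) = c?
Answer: -1/30 ≈ -0.033333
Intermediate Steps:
m(s) = 1 (m(s) = 2 - (-7 - 1*(-8)) = 2 - (-7 + 8) = 2 - 1*1 = 2 - 1 = 1)
X(a) = 113 + a + 2*a² (X(a) = (a² + a²) + (113 + a) = 2*a² + (113 + a) = 113 + a + 2*a²)
1/(U(-222, -146) + X(m(11))) = 1/(-146 + (113 + 1 + 2*1²)) = 1/(-146 + (113 + 1 + 2*1)) = 1/(-146 + (113 + 1 + 2)) = 1/(-146 + 116) = 1/(-30) = -1/30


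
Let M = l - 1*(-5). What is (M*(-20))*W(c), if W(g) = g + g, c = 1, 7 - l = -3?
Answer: -600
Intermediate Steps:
l = 10 (l = 7 - 1*(-3) = 7 + 3 = 10)
W(g) = 2*g
M = 15 (M = 10 - 1*(-5) = 10 + 5 = 15)
(M*(-20))*W(c) = (15*(-20))*(2*1) = -300*2 = -600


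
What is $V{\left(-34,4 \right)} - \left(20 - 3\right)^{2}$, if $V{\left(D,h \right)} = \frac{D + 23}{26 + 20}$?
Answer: $- \frac{13305}{46} \approx -289.24$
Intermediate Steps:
$V{\left(D,h \right)} = \frac{1}{2} + \frac{D}{46}$ ($V{\left(D,h \right)} = \frac{23 + D}{46} = \left(23 + D\right) \frac{1}{46} = \frac{1}{2} + \frac{D}{46}$)
$V{\left(-34,4 \right)} - \left(20 - 3\right)^{2} = \left(\frac{1}{2} + \frac{1}{46} \left(-34\right)\right) - \left(20 - 3\right)^{2} = \left(\frac{1}{2} - \frac{17}{23}\right) - 17^{2} = - \frac{11}{46} - 289 = - \frac{13305}{46}$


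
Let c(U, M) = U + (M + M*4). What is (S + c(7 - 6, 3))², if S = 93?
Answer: 11881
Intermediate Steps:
c(U, M) = U + 5*M (c(U, M) = U + (M + 4*M) = U + 5*M)
(S + c(7 - 6, 3))² = (93 + ((7 - 6) + 5*3))² = (93 + (1 + 15))² = (93 + 16)² = 109² = 11881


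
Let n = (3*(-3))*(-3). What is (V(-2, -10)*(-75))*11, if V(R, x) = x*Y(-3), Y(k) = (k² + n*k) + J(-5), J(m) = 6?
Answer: -544500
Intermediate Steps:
n = 27 (n = -9*(-3) = 27)
Y(k) = 6 + k² + 27*k (Y(k) = (k² + 27*k) + 6 = 6 + k² + 27*k)
V(R, x) = -66*x (V(R, x) = x*(6 + (-3)² + 27*(-3)) = x*(6 + 9 - 81) = x*(-66) = -66*x)
(V(-2, -10)*(-75))*11 = (-66*(-10)*(-75))*11 = (660*(-75))*11 = -49500*11 = -544500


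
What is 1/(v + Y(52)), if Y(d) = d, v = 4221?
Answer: 1/4273 ≈ 0.00023403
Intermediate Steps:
1/(v + Y(52)) = 1/(4221 + 52) = 1/4273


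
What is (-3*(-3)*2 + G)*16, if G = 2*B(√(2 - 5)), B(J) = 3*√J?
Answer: 288 + 96*3^(¼)*√I ≈ 377.34 + 89.338*I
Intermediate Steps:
G = 6*3^(¼)*√I (G = 2*(3*√(√(2 - 5))) = 2*(3*√(√(-3))) = 2*(3*√(I*√3)) = 2*(3*(3^(¼)*√I)) = 2*(3*3^(¼)*√I) = 6*3^(¼)*√I ≈ 5.5836 + 5.5836*I)
(-3*(-3)*2 + G)*16 = (-3*(-3)*2 + 6*3^(¼)*√I)*16 = (9*2 + 6*3^(¼)*√I)*16 = (18 + 6*3^(¼)*√I)*16 = 288 + 96*3^(¼)*√I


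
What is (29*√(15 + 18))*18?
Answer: 522*√33 ≈ 2998.7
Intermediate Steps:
(29*√(15 + 18))*18 = (29*√33)*18 = 522*√33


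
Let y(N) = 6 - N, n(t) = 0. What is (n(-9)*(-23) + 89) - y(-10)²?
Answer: -167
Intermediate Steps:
(n(-9)*(-23) + 89) - y(-10)² = (0*(-23) + 89) - (6 - 1*(-10))² = (0 + 89) - (6 + 10)² = 89 - 1*16² = 89 - 1*256 = 89 - 256 = -167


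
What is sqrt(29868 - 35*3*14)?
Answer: sqrt(28398) ≈ 168.52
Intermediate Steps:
sqrt(29868 - 35*3*14) = sqrt(29868 - 105*14) = sqrt(29868 - 1470) = sqrt(28398)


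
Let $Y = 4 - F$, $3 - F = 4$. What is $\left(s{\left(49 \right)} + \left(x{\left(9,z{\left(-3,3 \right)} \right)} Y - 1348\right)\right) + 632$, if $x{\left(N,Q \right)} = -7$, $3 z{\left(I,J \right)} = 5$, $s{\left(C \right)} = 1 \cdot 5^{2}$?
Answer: $-726$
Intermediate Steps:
$F = -1$ ($F = 3 - 4 = -1$)
$s{\left(C \right)} = 25$ ($s{\left(C \right)} = 1 \cdot 25 = 25$)
$z{\left(I,J \right)} = \frac{5}{3}$ ($z{\left(I,J \right)} = \frac{1}{3} \cdot 5 = \frac{5}{3}$)
$Y = 5$ ($Y = 4 - -1 = 4 + 1 = 5$)
$\left(s{\left(49 \right)} + \left(x{\left(9,z{\left(-3,3 \right)} \right)} Y - 1348\right)\right) + 632 = \left(25 - 1383\right) + 632 = -1358 + 632 = -726$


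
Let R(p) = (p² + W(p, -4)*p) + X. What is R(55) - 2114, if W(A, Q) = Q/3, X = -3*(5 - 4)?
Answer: 2504/3 ≈ 834.67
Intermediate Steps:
X = -3 (X = -3*1 = -3)
W(A, Q) = Q/3 (W(A, Q) = Q*(⅓) = Q/3)
R(p) = -3 + p² - 4*p/3 (R(p) = (p² + ((⅓)*(-4))*p) - 3 = (p² - 4*p/3) - 3 = -3 + p² - 4*p/3)
R(55) - 2114 = (-3 + 55² - 4/3*55) - 2114 = (-3 + 3025 - 220/3) - 2114 = 8846/3 - 2114 = 2504/3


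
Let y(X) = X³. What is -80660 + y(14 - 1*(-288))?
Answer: 27462948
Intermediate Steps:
-80660 + y(14 - 1*(-288)) = -80660 + (14 - 1*(-288))³ = -80660 + (14 + 288)³ = -80660 + 302³ = -80660 + 27543608 = 27462948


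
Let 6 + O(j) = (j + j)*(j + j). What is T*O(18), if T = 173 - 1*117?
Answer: 72240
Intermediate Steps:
T = 56 (T = 173 - 117 = 56)
O(j) = -6 + 4*j² (O(j) = -6 + (j + j)*(j + j) = -6 + (2*j)*(2*j) = -6 + 4*j²)
T*O(18) = 56*(-6 + 4*18²) = 56*(-6 + 4*324) = 56*(-6 + 1296) = 56*1290 = 72240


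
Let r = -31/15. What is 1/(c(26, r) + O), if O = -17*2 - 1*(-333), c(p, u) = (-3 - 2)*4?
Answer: 1/279 ≈ 0.0035842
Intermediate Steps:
r = -31/15 (r = -31*1/15 = -31/15 ≈ -2.0667)
c(p, u) = -20 (c(p, u) = -5*4 = -20)
O = 299 (O = -34 + 333 = 299)
1/(c(26, r) + O) = 1/(-20 + 299) = 1/279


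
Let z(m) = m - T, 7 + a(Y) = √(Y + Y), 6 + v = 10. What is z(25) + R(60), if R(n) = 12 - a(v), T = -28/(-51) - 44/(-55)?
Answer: 10876/255 - 2*√2 ≈ 39.823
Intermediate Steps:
v = 4 (v = -6 + 10 = 4)
T = 344/255 (T = -28*(-1/51) - 44*(-1/55) = 28/51 + ⅘ = 344/255 ≈ 1.3490)
a(Y) = -7 + √2*√Y (a(Y) = -7 + √(Y + Y) = -7 + √(2*Y) = -7 + √2*√Y)
R(n) = 19 - 2*√2 (R(n) = 12 - (-7 + √2*√4) = 12 - (-7 + √2*2) = 12 - (-7 + 2*√2) = 12 + (7 - 2*√2) = 19 - 2*√2)
z(m) = -344/255 + m (z(m) = m - 1*344/255 = m - 344/255 = -344/255 + m)
z(25) + R(60) = (-344/255 + 25) + (19 - 2*√2) = 6031/255 + (19 - 2*√2) = 10876/255 - 2*√2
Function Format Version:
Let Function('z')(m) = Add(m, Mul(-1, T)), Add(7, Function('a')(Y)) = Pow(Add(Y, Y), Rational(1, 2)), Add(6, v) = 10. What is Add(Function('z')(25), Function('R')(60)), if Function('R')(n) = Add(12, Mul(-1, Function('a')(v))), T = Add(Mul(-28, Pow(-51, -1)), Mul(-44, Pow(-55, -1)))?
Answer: Add(Rational(10876, 255), Mul(-2, Pow(2, Rational(1, 2)))) ≈ 39.823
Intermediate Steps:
v = 4 (v = Add(-6, 10) = 4)
T = Rational(344, 255) (T = Add(Mul(-28, Rational(-1, 51)), Mul(-44, Rational(-1, 55))) = Add(Rational(28, 51), Rational(4, 5)) = Rational(344, 255) ≈ 1.3490)
Function('a')(Y) = Add(-7, Mul(Pow(2, Rational(1, 2)), Pow(Y, Rational(1, 2)))) (Function('a')(Y) = Add(-7, Pow(Add(Y, Y), Rational(1, 2))) = Add(-7, Pow(Mul(2, Y), Rational(1, 2))) = Add(-7, Mul(Pow(2, Rational(1, 2)), Pow(Y, Rational(1, 2)))))
Function('R')(n) = Add(19, Mul(-2, Pow(2, Rational(1, 2)))) (Function('R')(n) = Add(12, Mul(-1, Add(-7, Mul(Pow(2, Rational(1, 2)), Pow(4, Rational(1, 2)))))) = Add(12, Mul(-1, Add(-7, Mul(Pow(2, Rational(1, 2)), 2)))) = Add(12, Mul(-1, Add(-7, Mul(2, Pow(2, Rational(1, 2)))))) = Add(12, Add(7, Mul(-2, Pow(2, Rational(1, 2))))) = Add(19, Mul(-2, Pow(2, Rational(1, 2)))))
Function('z')(m) = Add(Rational(-344, 255), m) (Function('z')(m) = Add(m, Mul(-1, Rational(344, 255))) = Add(m, Rational(-344, 255)) = Add(Rational(-344, 255), m))
Add(Function('z')(25), Function('R')(60)) = Add(Add(Rational(-344, 255), 25), Add(19, Mul(-2, Pow(2, Rational(1, 2))))) = Add(Rational(6031, 255), Add(19, Mul(-2, Pow(2, Rational(1, 2))))) = Add(Rational(10876, 255), Mul(-2, Pow(2, Rational(1, 2))))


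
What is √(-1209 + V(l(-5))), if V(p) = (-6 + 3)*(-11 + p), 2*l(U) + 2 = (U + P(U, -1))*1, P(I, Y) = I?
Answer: I*√1158 ≈ 34.029*I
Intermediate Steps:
l(U) = -1 + U (l(U) = -1 + ((U + U)*1)/2 = -1 + ((2*U)*1)/2 = -1 + (2*U)/2 = -1 + U)
V(p) = 33 - 3*p (V(p) = -3*(-11 + p) = 33 - 3*p)
√(-1209 + V(l(-5))) = √(-1209 + (33 - 3*(-1 - 5))) = √(-1209 + (33 - 3*(-6))) = √(-1209 + (33 + 18)) = √(-1209 + 51) = √(-1158) = I*√1158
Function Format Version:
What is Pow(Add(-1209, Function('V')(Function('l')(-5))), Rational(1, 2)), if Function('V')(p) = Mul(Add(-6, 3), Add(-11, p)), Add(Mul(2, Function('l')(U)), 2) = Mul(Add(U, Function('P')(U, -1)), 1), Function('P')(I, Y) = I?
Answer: Mul(I, Pow(1158, Rational(1, 2))) ≈ Mul(34.029, I)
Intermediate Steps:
Function('l')(U) = Add(-1, U) (Function('l')(U) = Add(-1, Mul(Rational(1, 2), Mul(Add(U, U), 1))) = Add(-1, Mul(Rational(1, 2), Mul(Mul(2, U), 1))) = Add(-1, Mul(Rational(1, 2), Mul(2, U))) = Add(-1, U))
Function('V')(p) = Add(33, Mul(-3, p)) (Function('V')(p) = Mul(-3, Add(-11, p)) = Add(33, Mul(-3, p)))
Pow(Add(-1209, Function('V')(Function('l')(-5))), Rational(1, 2)) = Pow(Add(-1209, Add(33, Mul(-3, Add(-1, -5)))), Rational(1, 2)) = Pow(Add(-1209, Add(33, Mul(-3, -6))), Rational(1, 2)) = Pow(Add(-1209, Add(33, 18)), Rational(1, 2)) = Pow(Add(-1209, 51), Rational(1, 2)) = Pow(-1158, Rational(1, 2)) = Mul(I, Pow(1158, Rational(1, 2)))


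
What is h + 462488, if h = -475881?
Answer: -13393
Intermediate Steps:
h + 462488 = -475881 + 462488 = -13393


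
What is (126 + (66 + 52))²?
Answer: 59536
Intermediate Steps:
(126 + (66 + 52))² = (126 + 118)² = 244² = 59536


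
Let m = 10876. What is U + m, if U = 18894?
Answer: 29770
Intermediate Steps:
U + m = 18894 + 10876 = 29770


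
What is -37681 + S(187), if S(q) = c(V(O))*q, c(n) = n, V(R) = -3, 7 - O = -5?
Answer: -38242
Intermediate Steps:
O = 12 (O = 7 - 1*(-5) = 7 + 5 = 12)
S(q) = -3*q
-37681 + S(187) = -37681 - 3*187 = -37681 - 561 = -38242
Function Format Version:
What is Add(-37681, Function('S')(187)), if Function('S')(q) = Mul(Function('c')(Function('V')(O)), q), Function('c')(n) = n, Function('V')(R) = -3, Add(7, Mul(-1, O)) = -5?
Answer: -38242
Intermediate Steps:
O = 12 (O = Add(7, Mul(-1, -5)) = Add(7, 5) = 12)
Function('S')(q) = Mul(-3, q)
Add(-37681, Function('S')(187)) = Add(-37681, Mul(-3, 187)) = Add(-37681, -561) = -38242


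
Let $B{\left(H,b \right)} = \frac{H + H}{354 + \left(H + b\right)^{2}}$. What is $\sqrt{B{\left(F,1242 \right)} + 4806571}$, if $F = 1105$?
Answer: $\frac{\sqrt{863091489100454241}}{423751} \approx 2192.4$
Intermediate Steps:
$B{\left(H,b \right)} = \frac{2 H}{354 + \left(H + b\right)^{2}}$
$\sqrt{B{\left(F,1242 \right)} + 4806571} = \sqrt{2 \cdot 1105 \frac{1}{354 + \left(1105 + 1242\right)^{2}} + 4806571} = \sqrt{2 \cdot 1105 \frac{1}{354 + 2347^{2}} + 4806571} = \sqrt{2 \cdot 1105 \frac{1}{354 + 5508409} + 4806571} = \sqrt{2 \cdot 1105 \cdot \frac{1}{5508763} + 4806571} = \sqrt{\frac{170}{423751} + 4806571} = \sqrt{\frac{2036789267991}{423751}} = \frac{\sqrt{863091489100454241}}{423751}$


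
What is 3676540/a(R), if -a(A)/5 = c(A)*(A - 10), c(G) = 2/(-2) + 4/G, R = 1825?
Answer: 268387420/661023 ≈ 406.02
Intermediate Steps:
c(G) = -1 + 4/G (c(G) = 2*(-1/2) + 4/G = -1 + 4/G)
a(A) = -5*(-10 + A)*(4 - A)/A (a(A) = -5*(4 - A)/A*(A - 10) = -5*(4 - A)/A*(-10 + A) = -5*(-10 + A)*(4 - A)/A)
3676540/a(R) = 3676540/(-70 + 5*1825 + 200/1825) = 3676540/(-70 + 9125 + 200*(1/1825)) = 3676540/(-70 + 9125 + 8/73) = 3676540/(661023/73) = 3676540*(73/661023) = 268387420/661023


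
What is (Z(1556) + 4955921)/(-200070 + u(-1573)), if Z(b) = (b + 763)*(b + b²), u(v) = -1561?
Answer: -5623178669/201631 ≈ -27888.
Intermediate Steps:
Z(b) = (763 + b)*(b + b²)
(Z(1556) + 4955921)/(-200070 + u(-1573)) = (1556*(763 + 1556² + 764*1556) + 4955921)/(-200070 - 1561) = (1556*(763 + 2421136 + 1188784) + 4955921)/(-201631) = (1556*3610683 + 4955921)*(-1/201631) = (5618222748 + 4955921)*(-1/201631) = 5623178669*(-1/201631) = -5623178669/201631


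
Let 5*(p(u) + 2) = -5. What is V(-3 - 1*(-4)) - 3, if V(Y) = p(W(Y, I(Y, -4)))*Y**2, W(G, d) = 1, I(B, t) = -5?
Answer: -6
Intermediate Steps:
p(u) = -3 (p(u) = -2 + (1/5)*(-5) = -2 - 1 = -3)
V(Y) = -3*Y**2
V(-3 - 1*(-4)) - 3 = -3*(-3 - 1*(-4))**2 - 3 = -3*(-3 + 4)**2 - 3 = -3*1**2 - 3 = -3*1 - 3 = -3 - 3 = -6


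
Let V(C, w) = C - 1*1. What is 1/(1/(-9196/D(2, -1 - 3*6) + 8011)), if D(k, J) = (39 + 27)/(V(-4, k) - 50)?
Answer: 47023/3 ≈ 15674.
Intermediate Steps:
V(C, w) = -1 + C (V(C, w) = C - 1 = -1 + C)
D(k, J) = -6/5 (D(k, J) = (39 + 27)/((-1 - 4) - 50) = 66/(-5 - 50) = 66/(-55) = 66*(-1/55) = -6/5)
1/(1/(-9196/D(2, -1 - 3*6) + 8011)) = 1/(1/(-9196/(-6/5) + 8011)) = 1/(1/(-9196*(-⅚) + 8011)) = 1/(1/(22990/3 + 8011)) = 1/(1/(47023/3)) = 1/(3/47023) = 47023/3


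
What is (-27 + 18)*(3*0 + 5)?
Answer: -45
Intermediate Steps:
(-27 + 18)*(3*0 + 5) = -9*(0 + 5) = -9*5 = -45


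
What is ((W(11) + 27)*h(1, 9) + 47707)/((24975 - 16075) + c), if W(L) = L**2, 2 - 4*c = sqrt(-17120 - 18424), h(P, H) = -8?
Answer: 1656311846/316884487 + 93046*I*sqrt(8886)/316884487 ≈ 5.2269 + 0.027679*I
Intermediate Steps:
c = 1/2 - I*sqrt(8886)/2 (c = 1/2 - sqrt(-17120 - 18424)/4 = 1/2 - I*sqrt(8886)/2 ≈ 0.5 - 47.133*I)
((W(11) + 27)*h(1, 9) + 47707)/((24975 - 16075) + c) = ((11**2 + 27)*(-8) + 47707)/((24975 - 16075) + (1/2 - I*sqrt(8886)/2)) = ((121 + 27)*(-8) + 47707)/(8900 + (1/2 - I*sqrt(8886)/2)) = (148*(-8) + 47707)/(17801/2 - I*sqrt(8886)/2) = (-1184 + 47707)/(17801/2 - I*sqrt(8886)/2) = 46523/(17801/2 - I*sqrt(8886)/2)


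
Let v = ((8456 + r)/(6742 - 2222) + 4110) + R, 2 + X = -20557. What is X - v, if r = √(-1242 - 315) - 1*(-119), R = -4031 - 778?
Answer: -17955155/904 - 3*I*√173/4520 ≈ -19862.0 - 0.0087298*I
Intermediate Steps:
R = -4809
X = -20559 (X = -2 - 20557 = -20559)
r = 119 + 3*I*√173 (r = √(-1557) + 119 = 3*I*√173 + 119 = 119 + 3*I*√173 ≈ 119.0 + 39.459*I)
v = -630181/904 + 3*I*√173/4520 (v = ((8456 + (119 + 3*I*√173))/(6742 - 2222) + 4110) - 4809 = ((8575 + 3*I*√173)/4520 + 4110) - 4809 = ((8575 + 3*I*√173)*(1/4520) + 4110) - 4809 = ((1715/904 + 3*I*√173/4520) + 4110) - 4809 = (3717155/904 + 3*I*√173/4520) - 4809 = -630181/904 + 3*I*√173/4520 ≈ -697.1 + 0.0087298*I)
X - v = -20559 - (-630181/904 + 3*I*√173/4520) = -20559 + (630181/904 - 3*I*√173/4520) = -17955155/904 - 3*I*√173/4520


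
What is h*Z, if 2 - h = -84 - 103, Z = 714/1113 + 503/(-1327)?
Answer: 3488751/70331 ≈ 49.605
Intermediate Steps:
Z = 18459/70331 (Z = 714*(1/1113) + 503*(-1/1327) = 34/53 - 503/1327 = 18459/70331 ≈ 0.26246)
h = 189 (h = 2 - (-84 - 103) = 2 - 1*(-187) = 2 + 187 = 189)
h*Z = 189*(18459/70331) = 3488751/70331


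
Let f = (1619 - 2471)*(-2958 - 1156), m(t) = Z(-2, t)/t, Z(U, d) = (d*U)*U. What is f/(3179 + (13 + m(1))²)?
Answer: 17182/17 ≈ 1010.7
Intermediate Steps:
Z(U, d) = d*U² (Z(U, d) = (U*d)*U = d*U²)
m(t) = 4 (m(t) = (t*(-2)²)/t = (t*4)/t = (4*t)/t = 4)
f = 3505128 (f = -852*(-4114) = 3505128)
f/(3179 + (13 + m(1))²) = 3505128/(3179 + (13 + 4)²) = 3505128/(3179 + 17²) = 3505128/(3179 + 289) = 3505128/3468 = 3505128*(1/3468) = 17182/17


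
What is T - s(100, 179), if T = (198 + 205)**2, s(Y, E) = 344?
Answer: 162065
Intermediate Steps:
T = 162409 (T = 403**2 = 162409)
T - s(100, 179) = 162409 - 1*344 = 162409 - 344 = 162065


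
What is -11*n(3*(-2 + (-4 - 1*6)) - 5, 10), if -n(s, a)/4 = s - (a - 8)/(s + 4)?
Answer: -66660/37 ≈ -1801.6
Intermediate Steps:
n(s, a) = -4*s + 4*(-8 + a)/(4 + s) (n(s, a) = -4*(s - (a - 8)/(s + 4)) = -4*(s - (-8 + a)/(4 + s)) = -4*s + 4*(-8 + a)/(4 + s))
-11*n(3*(-2 + (-4 - 1*6)) - 5, 10) = -44*(-8 + 10 - (3*(-2 + (-4 - 1*6)) - 5)**2 - 4*(3*(-2 + (-4 - 1*6)) - 5))/(4 + (3*(-2 + (-4 - 1*6)) - 5)) = -44*(-8 + 10 - (3*(-2 + (-4 - 6)) - 5)**2 - 4*(3*(-2 + (-4 - 6)) - 5))/(4 + (3*(-2 + (-4 - 6)) - 5)) = -44*(-8 + 10 - (3*(-2 - 10) - 5)**2 - 4*(3*(-2 - 10) - 5))/(4 + (3*(-2 - 10) - 5)) = -44*(-8 + 10 - (3*(-12) - 5)**2 - 4*(3*(-12) - 5))/(4 + (3*(-12) - 5)) = -44*(-8 + 10 - (-36 - 5)**2 - 4*(-36 - 5))/(4 + (-36 - 5)) = -44*(-8 + 10 - 1*(-41)**2 - 4*(-41))/(4 - 41) = -44*(-8 + 10 - 1*1681 + 164)/(-37) = -44*(-1)*(-8 + 10 - 1681 + 164)/37 = -44*(-1)*(-1515)/37 = -11*6060/37 = -66660/37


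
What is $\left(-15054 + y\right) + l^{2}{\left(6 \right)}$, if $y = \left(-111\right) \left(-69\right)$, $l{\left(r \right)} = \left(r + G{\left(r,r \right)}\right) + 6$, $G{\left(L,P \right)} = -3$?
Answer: $-7314$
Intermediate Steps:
$l{\left(r \right)} = 3 + r$ ($l{\left(r \right)} = \left(r - 3\right) + 6 = \left(-3 + r\right) + 6 = 3 + r$)
$y = 7659$
$\left(-15054 + y\right) + l^{2}{\left(6 \right)} = \left(-15054 + 7659\right) + \left(3 + 6\right)^{2} = -7395 + 9^{2} = -7395 + 81 = -7314$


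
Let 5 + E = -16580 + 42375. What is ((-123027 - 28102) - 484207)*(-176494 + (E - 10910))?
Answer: 102679192304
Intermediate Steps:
E = 25790 (E = -5 + (-16580 + 42375) = -5 + 25795 = 25790)
((-123027 - 28102) - 484207)*(-176494 + (E - 10910)) = ((-123027 - 28102) - 484207)*(-176494 + (25790 - 10910)) = (-151129 - 484207)*(-176494 + 14880) = -635336*(-161614) = 102679192304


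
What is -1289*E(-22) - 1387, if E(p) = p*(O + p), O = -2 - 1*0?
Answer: -681979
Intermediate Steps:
O = -2 (O = -2 + 0 = -2)
E(p) = p*(-2 + p)
-1289*E(-22) - 1387 = -(-28358)*(-2 - 22) - 1387 = -(-28358)*(-24) - 1387 = -1289*528 - 1387 = -680592 - 1387 = -681979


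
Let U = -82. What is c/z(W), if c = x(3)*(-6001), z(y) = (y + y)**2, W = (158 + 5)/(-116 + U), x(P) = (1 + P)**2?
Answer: -941052816/26569 ≈ -35419.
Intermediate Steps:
W = -163/198 (W = (158 + 5)/(-116 - 82) = 163/(-198) = 163*(-1/198) = -163/198 ≈ -0.82323)
z(y) = 4*y**2 (z(y) = (2*y)**2 = 4*y**2)
c = -96016 (c = (1 + 3)**2*(-6001) = 4**2*(-6001) = 16*(-6001) = -96016)
c/z(W) = -96016/(4*(-163/198)**2) = -96016/(4*(26569/39204)) = -96016/26569/9801 = -96016*9801/26569 = -941052816/26569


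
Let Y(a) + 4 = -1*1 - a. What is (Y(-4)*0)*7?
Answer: 0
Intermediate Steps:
Y(a) = -5 - a (Y(a) = -4 + (-1*1 - a) = -4 + (-1 - a) = -5 - a)
(Y(-4)*0)*7 = ((-5 - 1*(-4))*0)*7 = ((-5 + 4)*0)*7 = -1*0*7 = 0*7 = 0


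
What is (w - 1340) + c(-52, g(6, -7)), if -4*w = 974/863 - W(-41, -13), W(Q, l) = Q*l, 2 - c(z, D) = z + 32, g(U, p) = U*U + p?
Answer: -4090731/3452 ≈ -1185.0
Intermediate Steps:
g(U, p) = p + U² (g(U, p) = U² + p = p + U²)
c(z, D) = -30 - z (c(z, D) = 2 - (z + 32) = 2 - (32 + z) = 2 + (-32 - z) = -30 - z)
w = 459005/3452 (w = -(974/863 - (-41)*(-13))/4 = -(974*(1/863) - 1*533)/4 = -(974/863 - 533)/4 = -¼*(-459005/863) = 459005/3452 ≈ 132.97)
(w - 1340) + c(-52, g(6, -7)) = (459005/3452 - 1340) + (-30 - 1*(-52)) = -4166675/3452 + (-30 + 52) = -4166675/3452 + 22 = -4090731/3452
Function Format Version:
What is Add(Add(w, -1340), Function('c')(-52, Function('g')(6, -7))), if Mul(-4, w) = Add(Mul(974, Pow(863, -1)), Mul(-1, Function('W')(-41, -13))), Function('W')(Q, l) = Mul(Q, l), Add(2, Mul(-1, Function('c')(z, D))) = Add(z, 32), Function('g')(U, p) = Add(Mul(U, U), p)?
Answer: Rational(-4090731, 3452) ≈ -1185.0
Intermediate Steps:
Function('g')(U, p) = Add(p, Pow(U, 2)) (Function('g')(U, p) = Add(Pow(U, 2), p) = Add(p, Pow(U, 2)))
Function('c')(z, D) = Add(-30, Mul(-1, z)) (Function('c')(z, D) = Add(2, Mul(-1, Add(z, 32))) = Add(2, Mul(-1, Add(32, z))) = Add(2, Add(-32, Mul(-1, z))) = Add(-30, Mul(-1, z)))
w = Rational(459005, 3452) (w = Mul(Rational(-1, 4), Add(Mul(974, Pow(863, -1)), Mul(-1, Mul(-41, -13)))) = Mul(Rational(-1, 4), Add(Mul(974, Rational(1, 863)), Mul(-1, 533))) = Mul(Rational(-1, 4), Add(Rational(974, 863), -533)) = Mul(Rational(-1, 4), Rational(-459005, 863)) = Rational(459005, 3452) ≈ 132.97)
Add(Add(w, -1340), Function('c')(-52, Function('g')(6, -7))) = Add(Add(Rational(459005, 3452), -1340), Add(-30, Mul(-1, -52))) = Add(Rational(-4166675, 3452), Add(-30, 52)) = Add(Rational(-4166675, 3452), 22) = Rational(-4090731, 3452)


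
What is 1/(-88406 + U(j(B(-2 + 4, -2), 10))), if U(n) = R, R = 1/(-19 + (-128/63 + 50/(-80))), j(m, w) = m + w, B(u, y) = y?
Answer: -10915/964951994 ≈ -1.1311e-5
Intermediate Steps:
R = -504/10915 (R = 1/(-19 + (-128*1/63 + 50*(-1/80))) = 1/(-19 + (-128/63 - 5/8)) = 1/(-19 - 1339/504) = 1/(-10915/504) = -504/10915 ≈ -0.046175)
U(n) = -504/10915
1/(-88406 + U(j(B(-2 + 4, -2), 10))) = 1/(-88406 - 504/10915) = 1/(-964951994/10915) = -10915/964951994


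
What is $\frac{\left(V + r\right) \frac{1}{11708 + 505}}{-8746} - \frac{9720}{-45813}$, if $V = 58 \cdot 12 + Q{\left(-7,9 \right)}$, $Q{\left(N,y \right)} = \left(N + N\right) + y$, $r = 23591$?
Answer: $\frac{19206081061}{90620572631} \approx 0.21194$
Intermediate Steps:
$Q{\left(N,y \right)} = y + 2 N$ ($Q{\left(N,y \right)} = 2 N + y = y + 2 N$)
$V = 691$ ($V = 58 \cdot 12 + \left(9 + 2 \left(-7\right)\right) = 696 + \left(9 - 14\right) = 696 - 5 = 691$)
$\frac{\left(V + r\right) \frac{1}{11708 + 505}}{-8746} - \frac{9720}{-45813} = \frac{\left(691 + 23591\right) \frac{1}{11708 + 505}}{-8746} - \frac{9720}{-45813} = \frac{24282}{12213} \left(- \frac{1}{8746}\right) - - \frac{3240}{15271} = 24282 \cdot \frac{1}{12213} \left(- \frac{1}{8746}\right) + \frac{3240}{15271} = \frac{2698}{1357} \left(- \frac{1}{8746}\right) + \frac{3240}{15271} = - \frac{1349}{5934161} + \frac{3240}{15271} = \frac{19206081061}{90620572631}$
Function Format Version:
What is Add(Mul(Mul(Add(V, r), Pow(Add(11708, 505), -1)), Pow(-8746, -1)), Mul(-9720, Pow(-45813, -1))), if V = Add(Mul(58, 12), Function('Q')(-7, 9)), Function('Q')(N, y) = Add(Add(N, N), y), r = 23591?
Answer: Rational(19206081061, 90620572631) ≈ 0.21194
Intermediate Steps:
Function('Q')(N, y) = Add(y, Mul(2, N)) (Function('Q')(N, y) = Add(Mul(2, N), y) = Add(y, Mul(2, N)))
V = 691 (V = Add(Mul(58, 12), Add(9, Mul(2, -7))) = Add(696, Add(9, -14)) = Add(696, -5) = 691)
Add(Mul(Mul(Add(V, r), Pow(Add(11708, 505), -1)), Pow(-8746, -1)), Mul(-9720, Pow(-45813, -1))) = Add(Mul(Mul(Add(691, 23591), Pow(Add(11708, 505), -1)), Pow(-8746, -1)), Mul(-9720, Pow(-45813, -1))) = Add(Mul(Mul(24282, Pow(12213, -1)), Rational(-1, 8746)), Mul(-9720, Rational(-1, 45813))) = Add(Mul(Mul(24282, Rational(1, 12213)), Rational(-1, 8746)), Rational(3240, 15271)) = Add(Mul(Rational(2698, 1357), Rational(-1, 8746)), Rational(3240, 15271)) = Add(Rational(-1349, 5934161), Rational(3240, 15271)) = Rational(19206081061, 90620572631)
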